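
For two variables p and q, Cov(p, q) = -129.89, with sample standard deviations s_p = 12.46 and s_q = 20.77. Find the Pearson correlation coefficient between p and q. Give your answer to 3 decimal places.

-0.502

r = Cov(p,q) / (s_p · s_q) = -129.89 / (12.46 × 20.77)
  = -129.89 / 258.7942 ≈ -0.502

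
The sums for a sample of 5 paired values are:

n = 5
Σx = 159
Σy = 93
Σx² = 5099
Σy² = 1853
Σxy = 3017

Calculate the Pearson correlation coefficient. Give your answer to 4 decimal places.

r = (nΣxy − ΣxΣy) / √[(nΣx² − (Σx)²)(nΣy² − (Σy)²)]
Numerator: 5×3017 − 159×93 = 298
Denominator: √[(25495 − 25281)(9265 − 8649)] = √[214 × 616] = 363.0757
r = 298 / 363.0757 ≈ 0.8208

0.8208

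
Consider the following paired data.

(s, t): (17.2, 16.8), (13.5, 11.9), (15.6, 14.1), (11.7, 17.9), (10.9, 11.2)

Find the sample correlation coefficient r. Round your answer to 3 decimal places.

n = 5, Σs = 68.9, Σt = 71.9, Σs² = 977.15, Σt² = 1068.51, Σst = 1001.08
nΣst − ΣsΣt = 5005.4 − 4953.91 = 51.49
nΣs² − (Σs)² = 4885.75 − 4747.21 = 138.54; nΣt² − (Σt)² = 5342.55 − 5169.61 = 172.94
r = 51.49 / √(138.54 × 172.94) = 51.49 / 154.7873 ≈ 0.333

0.333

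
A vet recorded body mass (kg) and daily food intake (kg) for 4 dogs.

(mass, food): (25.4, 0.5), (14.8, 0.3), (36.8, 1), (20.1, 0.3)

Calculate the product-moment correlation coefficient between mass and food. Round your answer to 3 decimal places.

0.965

n = 4, Σx = 97.1, Σy = 2.1, Σx² = 2622.45, Σy² = 1.43, Σxy = 59.97
nΣxy − ΣxΣy = 239.88 − 203.91 = 35.97
nΣx² − (Σx)² = 10489.8 − 9428.41 = 1061.39; nΣy² − (Σy)² = 5.72 − 4.41 = 1.31
r = 35.97 / √(1061.39 × 1.31) = 35.97 / 37.2883 ≈ 0.965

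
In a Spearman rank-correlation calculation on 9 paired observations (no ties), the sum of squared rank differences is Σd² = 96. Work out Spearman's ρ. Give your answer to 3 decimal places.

ρ = 1 − 6Σd² / [n(n²−1)] = 1 − 6×96 / (9×80)
  = 1 − 576/720 = 1 − 0.8000 ≈ 0.200

0.200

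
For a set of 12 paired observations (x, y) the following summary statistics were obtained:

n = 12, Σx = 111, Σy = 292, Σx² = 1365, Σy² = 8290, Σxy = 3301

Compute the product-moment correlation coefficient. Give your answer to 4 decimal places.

r = (nΣxy − ΣxΣy) / √[(nΣx² − (Σx)²)(nΣy² − (Σy)²)]
Numerator: 12×3301 − 111×292 = 7200
Denominator: √[(16380 − 12321)(99480 − 85264)] = √[4059 × 14216] = 7596.2322
r = 7200 / 7596.2322 ≈ 0.9478

0.9478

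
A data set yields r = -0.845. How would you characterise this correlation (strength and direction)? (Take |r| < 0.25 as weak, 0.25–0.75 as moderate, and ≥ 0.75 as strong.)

strong negative

r = -0.845 < 0 so the relationship is negative.
|r| = 0.845, which falls in the strong range.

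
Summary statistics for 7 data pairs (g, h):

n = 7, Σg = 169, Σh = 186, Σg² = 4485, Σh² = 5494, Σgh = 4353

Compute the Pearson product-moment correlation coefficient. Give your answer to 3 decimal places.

r = (nΣgh − ΣgΣh) / √[(nΣg² − (Σg)²)(nΣh² − (Σh)²)]
Numerator: 7×4353 − 169×186 = -963
Denominator: √[(31395 − 28561)(38458 − 34596)] = √[2834 × 3862] = 3308.3089
r = -963 / 3308.3089 ≈ -0.291

-0.291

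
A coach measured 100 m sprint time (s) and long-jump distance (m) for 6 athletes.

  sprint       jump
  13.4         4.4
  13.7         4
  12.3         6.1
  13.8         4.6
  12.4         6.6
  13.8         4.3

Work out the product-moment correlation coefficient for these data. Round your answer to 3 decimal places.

-0.943

n = 6, Σx = 79.4, Σy = 30, Σx² = 1053.18, Σy² = 155.78, Σxy = 393.45
nΣxy − ΣxΣy = 2360.7 − 2382 = -21.3
nΣx² − (Σx)² = 6319.08 − 6304.36 = 14.72; nΣy² − (Σy)² = 934.68 − 900 = 34.68
r = -21.3 / √(14.72 × 34.68) = -21.3 / 22.5940 ≈ -0.943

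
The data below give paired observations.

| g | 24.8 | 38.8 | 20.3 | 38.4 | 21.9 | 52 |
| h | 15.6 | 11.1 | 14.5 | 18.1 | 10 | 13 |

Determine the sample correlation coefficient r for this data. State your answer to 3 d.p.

n = 6, Σg = 196.2, Σh = 82.3, Σg² = 7190.74, Σh² = 1173.43, Σgh = 2701.95
nΣgh − ΣgΣh = 16211.7 − 16147.26 = 64.44
nΣg² − (Σg)² = 43144.44 − 38494.44 = 4650; nΣh² − (Σh)² = 7040.58 − 6773.29 = 267.29
r = 64.44 / √(4650 × 267.29) = 64.44 / 1114.8536 ≈ 0.058

0.058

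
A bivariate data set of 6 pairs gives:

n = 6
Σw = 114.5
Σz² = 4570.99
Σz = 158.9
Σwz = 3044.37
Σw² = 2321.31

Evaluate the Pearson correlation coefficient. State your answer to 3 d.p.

r = (nΣwz − ΣwΣz) / √[(nΣw² − (Σw)²)(nΣz² − (Σz)²)]
Numerator: 6×3044.37 − 114.5×158.9 = 72.17
Denominator: √[(13927.86 − 13110.25)(27425.94 − 25249.21)] = √[817.61 × 2176.73] = 1334.0600
r = 72.17 / 1334.0600 ≈ 0.054

0.054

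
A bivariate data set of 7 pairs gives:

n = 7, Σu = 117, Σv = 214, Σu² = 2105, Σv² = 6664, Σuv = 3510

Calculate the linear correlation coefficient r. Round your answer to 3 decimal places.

-0.496

r = (nΣuv − ΣuΣv) / √[(nΣu² − (Σu)²)(nΣv² − (Σv)²)]
Numerator: 7×3510 − 117×214 = -468
Denominator: √[(14735 − 13689)(46648 − 45796)] = √[1046 × 852] = 944.0297
r = -468 / 944.0297 ≈ -0.496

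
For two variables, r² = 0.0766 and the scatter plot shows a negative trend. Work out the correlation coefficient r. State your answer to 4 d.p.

|r| = √0.0766 = 0.2768
The association is negative, so r = −0.2768.

-0.2768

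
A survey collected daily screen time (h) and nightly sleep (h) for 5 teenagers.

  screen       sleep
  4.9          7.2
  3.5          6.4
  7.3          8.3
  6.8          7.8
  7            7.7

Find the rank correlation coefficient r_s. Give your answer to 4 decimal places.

0.9000

Rank screen: 2, 1, 5, 3, 4
Rank sleep: 2, 1, 5, 4, 3
d = rank(screen) − rank(sleep): 0, 0, 0, -1, 1; Σd² = 2
ρ = 1 − 6Σd² / [n(n²−1)] = 1 − 6×2 / (5×24) = 1 − 12/120 ≈ 0.9000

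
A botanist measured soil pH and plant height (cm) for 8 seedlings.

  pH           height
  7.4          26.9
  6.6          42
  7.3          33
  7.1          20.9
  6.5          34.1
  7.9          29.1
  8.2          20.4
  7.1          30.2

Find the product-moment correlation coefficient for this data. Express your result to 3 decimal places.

n = 8, Σx = 58.1, Σy = 236.6, Σx² = 424.33, Σy² = 7351.24, Σxy = 1698.79
nΣxy − ΣxΣy = 13590.32 − 13746.46 = -156.14
nΣx² − (Σx)² = 3394.64 − 3375.61 = 19.03; nΣy² − (Σy)² = 58809.92 − 55979.56 = 2830.36
r = -156.14 / √(19.03 × 2830.36) = -156.14 / 232.0813 ≈ -0.673

-0.673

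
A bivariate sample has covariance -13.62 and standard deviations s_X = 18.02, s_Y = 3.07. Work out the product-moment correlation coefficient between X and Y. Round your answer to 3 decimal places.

-0.246

r = Cov(X,Y) / (s_X · s_Y) = -13.62 / (18.02 × 3.07)
  = -13.62 / 55.3214 ≈ -0.246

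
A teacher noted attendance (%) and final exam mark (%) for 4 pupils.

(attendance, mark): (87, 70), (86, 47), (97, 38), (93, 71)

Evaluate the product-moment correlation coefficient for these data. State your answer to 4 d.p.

n = 4, Σx = 363, Σy = 226, Σx² = 33023, Σy² = 13594, Σxy = 20421
nΣxy − ΣxΣy = 81684 − 82038 = -354
nΣx² − (Σx)² = 132092 − 131769 = 323; nΣy² − (Σy)² = 54376 − 51076 = 3300
r = -354 / √(323 × 3300) = -354 / 1032.4243 ≈ -0.3429

-0.3429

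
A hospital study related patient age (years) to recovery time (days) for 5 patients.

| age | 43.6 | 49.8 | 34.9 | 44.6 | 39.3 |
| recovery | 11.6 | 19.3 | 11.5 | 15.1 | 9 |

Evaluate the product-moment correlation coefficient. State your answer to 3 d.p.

n = 5, Σx = 212.2, Σy = 66.5, Σx² = 9132.66, Σy² = 948.31, Σxy = 2895.41
nΣxy − ΣxΣy = 14477.05 − 14111.3 = 365.75
nΣx² − (Σx)² = 45663.3 − 45028.84 = 634.46; nΣy² − (Σy)² = 4741.55 − 4422.25 = 319.3
r = 365.75 / √(634.46 × 319.3) = 365.75 / 450.0923 ≈ 0.813

0.813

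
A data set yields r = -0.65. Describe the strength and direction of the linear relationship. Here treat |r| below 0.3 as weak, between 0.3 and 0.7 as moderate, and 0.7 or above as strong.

r = -0.65 < 0 so the relationship is negative.
|r| = 0.65, which falls in the moderate range.

moderate negative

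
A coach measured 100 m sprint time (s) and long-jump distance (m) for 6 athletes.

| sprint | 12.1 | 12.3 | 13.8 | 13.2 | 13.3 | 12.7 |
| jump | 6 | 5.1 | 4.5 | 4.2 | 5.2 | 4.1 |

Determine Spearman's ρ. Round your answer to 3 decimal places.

-0.314

Rank sprint: 1, 2, 6, 4, 5, 3
Rank jump: 6, 4, 3, 2, 5, 1
d = rank(sprint) − rank(jump): -5, -2, 3, 2, 0, 2; Σd² = 46
ρ = 1 − 6Σd² / [n(n²−1)] = 1 − 6×46 / (6×35) = 1 − 276/210 ≈ -0.314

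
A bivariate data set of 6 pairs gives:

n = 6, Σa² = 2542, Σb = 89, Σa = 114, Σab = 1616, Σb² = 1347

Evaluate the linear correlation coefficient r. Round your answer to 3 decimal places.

r = (nΣab − ΣaΣb) / √[(nΣa² − (Σa)²)(nΣb² − (Σb)²)]
Numerator: 6×1616 − 114×89 = -450
Denominator: √[(15252 − 12996)(8082 − 7921)] = √[2256 × 161] = 602.6740
r = -450 / 602.6740 ≈ -0.747

-0.747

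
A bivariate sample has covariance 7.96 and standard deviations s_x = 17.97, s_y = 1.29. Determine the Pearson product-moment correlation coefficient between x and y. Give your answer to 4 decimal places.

0.3434

r = Cov(x,y) / (s_x · s_y) = 7.96 / (17.97 × 1.29)
  = 7.96 / 23.1813 ≈ 0.3434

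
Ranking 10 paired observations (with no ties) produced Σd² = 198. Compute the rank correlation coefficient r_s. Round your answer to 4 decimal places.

ρ = 1 − 6Σd² / [n(n²−1)] = 1 − 6×198 / (10×99)
  = 1 − 1188/990 = 1 − 1.20000 ≈ -0.2000

-0.2000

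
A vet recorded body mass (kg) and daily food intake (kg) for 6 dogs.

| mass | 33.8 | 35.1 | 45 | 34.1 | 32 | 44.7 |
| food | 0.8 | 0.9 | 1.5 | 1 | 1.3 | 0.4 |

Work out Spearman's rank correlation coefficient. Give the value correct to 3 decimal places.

Rank mass: 2, 4, 6, 3, 1, 5
Rank food: 2, 3, 6, 4, 5, 1
d = rank(mass) − rank(food): 0, 1, 0, -1, -4, 4; Σd² = 34
ρ = 1 − 6Σd² / [n(n²−1)] = 1 − 6×34 / (6×35) = 1 − 204/210 ≈ 0.029

0.029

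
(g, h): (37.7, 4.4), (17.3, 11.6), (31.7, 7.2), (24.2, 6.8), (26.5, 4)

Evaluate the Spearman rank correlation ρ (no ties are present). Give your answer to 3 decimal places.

Rank g: 5, 1, 4, 2, 3
Rank h: 2, 5, 4, 3, 1
d = rank(g) − rank(h): 3, -4, 0, -1, 2; Σd² = 30
ρ = 1 − 6Σd² / [n(n²−1)] = 1 − 6×30 / (5×24) = 1 − 180/120 ≈ -0.500

-0.500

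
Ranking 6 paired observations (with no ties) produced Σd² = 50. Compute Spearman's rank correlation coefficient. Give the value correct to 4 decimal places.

ρ = 1 − 6Σd² / [n(n²−1)] = 1 − 6×50 / (6×35)
  = 1 − 300/210 = 1 − 1.42857 ≈ -0.4286

-0.4286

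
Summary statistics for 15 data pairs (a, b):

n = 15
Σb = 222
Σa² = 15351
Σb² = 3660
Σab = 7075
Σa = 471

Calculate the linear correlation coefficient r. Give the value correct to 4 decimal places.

0.2272

r = (nΣab − ΣaΣb) / √[(nΣa² − (Σa)²)(nΣb² − (Σb)²)]
Numerator: 15×7075 − 471×222 = 1563
Denominator: √[(230265 − 221841)(54900 − 49284)] = √[8424 × 5616] = 6878.1672
r = 1563 / 6878.1672 ≈ 0.2272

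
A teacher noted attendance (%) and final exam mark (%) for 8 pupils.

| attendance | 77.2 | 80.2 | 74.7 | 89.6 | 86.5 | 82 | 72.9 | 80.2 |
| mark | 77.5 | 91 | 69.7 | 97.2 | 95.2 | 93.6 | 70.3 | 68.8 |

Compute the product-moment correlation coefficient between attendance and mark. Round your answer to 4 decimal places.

0.8320

n = 8, Σx = 643.3, Σy = 663.3, Σx² = 51952.83, Σy² = 56092.71, Σxy = 53749.54
nΣxy − ΣxΣy = 429996.32 − 426700.89 = 3295.43
nΣx² − (Σx)² = 415622.64 − 413834.89 = 1787.75; nΣy² − (Σy)² = 448741.68 − 439966.89 = 8774.79
r = 3295.43 / √(1787.75 × 8774.79) = 3295.43 / 3960.6983 ≈ 0.8320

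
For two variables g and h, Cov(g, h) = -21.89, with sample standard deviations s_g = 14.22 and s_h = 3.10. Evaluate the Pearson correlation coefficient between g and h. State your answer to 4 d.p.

r = Cov(g,h) / (s_g · s_h) = -21.89 / (14.22 × 3.10)
  = -21.89 / 44.0820 ≈ -0.4966

-0.4966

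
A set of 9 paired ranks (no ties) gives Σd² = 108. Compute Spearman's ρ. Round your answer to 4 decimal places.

ρ = 1 − 6Σd² / [n(n²−1)] = 1 − 6×108 / (9×80)
  = 1 − 648/720 = 1 − 0.90000 ≈ 0.1000

0.1000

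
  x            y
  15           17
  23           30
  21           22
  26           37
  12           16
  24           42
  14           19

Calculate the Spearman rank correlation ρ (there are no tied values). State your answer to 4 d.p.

0.9286

Rank x: 3, 5, 4, 7, 1, 6, 2
Rank y: 2, 5, 4, 6, 1, 7, 3
d = rank(x) − rank(y): 1, 0, 0, 1, 0, -1, -1; Σd² = 4
ρ = 1 − 6Σd² / [n(n²−1)] = 1 − 6×4 / (7×48) = 1 − 24/336 ≈ 0.9286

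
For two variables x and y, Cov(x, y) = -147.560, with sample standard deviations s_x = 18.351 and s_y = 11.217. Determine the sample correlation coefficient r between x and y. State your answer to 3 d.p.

-0.717

r = Cov(x,y) / (s_x · s_y) = -147.560 / (18.351 × 11.217)
  = -147.560 / 205.8432 ≈ -0.717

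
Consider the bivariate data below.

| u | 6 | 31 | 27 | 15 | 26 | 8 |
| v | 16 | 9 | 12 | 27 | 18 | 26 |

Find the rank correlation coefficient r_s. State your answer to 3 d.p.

Rank u: 1, 6, 5, 3, 4, 2
Rank v: 3, 1, 2, 6, 4, 5
d = rank(u) − rank(v): -2, 5, 3, -3, 0, -3; Σd² = 56
ρ = 1 − 6Σd² / [n(n²−1)] = 1 − 6×56 / (6×35) = 1 − 336/210 ≈ -0.600

-0.600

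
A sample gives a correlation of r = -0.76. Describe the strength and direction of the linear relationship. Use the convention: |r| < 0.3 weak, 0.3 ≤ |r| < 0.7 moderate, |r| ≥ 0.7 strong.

r = -0.76 < 0 so the relationship is negative.
|r| = 0.76, which falls in the strong range.

strong negative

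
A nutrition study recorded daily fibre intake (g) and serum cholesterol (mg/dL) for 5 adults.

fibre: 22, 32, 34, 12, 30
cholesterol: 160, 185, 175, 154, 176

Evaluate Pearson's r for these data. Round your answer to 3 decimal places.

0.911

n = 5, Σx = 130, Σy = 850, Σx² = 3708, Σy² = 145142, Σxy = 22518
nΣxy − ΣxΣy = 112590 − 110500 = 2090
nΣx² − (Σx)² = 18540 − 16900 = 1640; nΣy² − (Σy)² = 725710 − 722500 = 3210
r = 2090 / √(1640 × 3210) = 2090 / 2294.4280 ≈ 0.911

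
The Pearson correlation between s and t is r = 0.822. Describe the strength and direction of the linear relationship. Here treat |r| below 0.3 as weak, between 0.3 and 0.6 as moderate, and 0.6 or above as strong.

r = 0.822 > 0 so the relationship is positive.
|r| = 0.822, which falls in the strong range.

strong positive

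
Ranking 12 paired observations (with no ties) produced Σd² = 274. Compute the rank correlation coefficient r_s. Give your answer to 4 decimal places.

0.0420

ρ = 1 − 6Σd² / [n(n²−1)] = 1 − 6×274 / (12×143)
  = 1 − 1644/1716 = 1 − 0.95804 ≈ 0.0420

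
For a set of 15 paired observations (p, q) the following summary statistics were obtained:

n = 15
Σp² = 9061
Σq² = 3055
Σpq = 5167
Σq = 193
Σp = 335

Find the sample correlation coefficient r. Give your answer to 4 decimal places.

0.9015

r = (nΣpq − ΣpΣq) / √[(nΣp² − (Σp)²)(nΣq² − (Σq)²)]
Numerator: 15×5167 − 335×193 = 12850
Denominator: √[(135915 − 112225)(45825 − 37249)] = √[23690 × 8576] = 14253.6115
r = 12850 / 14253.6115 ≈ 0.9015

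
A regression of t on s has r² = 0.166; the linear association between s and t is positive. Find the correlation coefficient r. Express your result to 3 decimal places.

|r| = √0.166 = 0.407
The association is positive, so r = 0.407.

0.407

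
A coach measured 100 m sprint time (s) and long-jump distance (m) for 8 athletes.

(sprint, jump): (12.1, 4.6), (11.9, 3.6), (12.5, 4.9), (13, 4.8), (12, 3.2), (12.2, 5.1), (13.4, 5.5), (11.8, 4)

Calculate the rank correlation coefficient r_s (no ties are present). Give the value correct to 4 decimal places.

Rank sprint: 4, 2, 6, 7, 3, 5, 8, 1
Rank jump: 4, 2, 6, 5, 1, 7, 8, 3
d = rank(sprint) − rank(jump): 0, 0, 0, 2, 2, -2, 0, -2; Σd² = 16
ρ = 1 − 6Σd² / [n(n²−1)] = 1 − 6×16 / (8×63) = 1 − 96/504 ≈ 0.8095

0.8095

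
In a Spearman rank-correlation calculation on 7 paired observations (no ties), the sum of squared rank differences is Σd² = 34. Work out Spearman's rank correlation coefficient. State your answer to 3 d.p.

0.393

ρ = 1 − 6Σd² / [n(n²−1)] = 1 − 6×34 / (7×48)
  = 1 − 204/336 = 1 − 0.6071 ≈ 0.393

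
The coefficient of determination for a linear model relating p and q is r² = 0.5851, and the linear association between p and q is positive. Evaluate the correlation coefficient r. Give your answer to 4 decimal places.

0.7649

|r| = √0.5851 = 0.7649
The association is positive, so r = 0.7649.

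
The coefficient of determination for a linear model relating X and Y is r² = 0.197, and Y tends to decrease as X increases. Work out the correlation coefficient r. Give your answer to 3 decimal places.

-0.444

|r| = √0.197 = 0.444
The association is negative, so r = −0.444.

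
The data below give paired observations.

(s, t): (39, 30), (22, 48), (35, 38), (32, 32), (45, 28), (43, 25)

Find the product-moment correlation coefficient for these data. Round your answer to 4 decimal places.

-0.9178

n = 6, Σs = 216, Σt = 201, Σs² = 8128, Σt² = 7081, Σst = 6915
nΣst − ΣsΣt = 41490 − 43416 = -1926
nΣs² − (Σs)² = 48768 − 46656 = 2112; nΣt² − (Σt)² = 42486 − 40401 = 2085
r = -1926 / √(2112 × 2085) = -1926 / 2098.4566 ≈ -0.9178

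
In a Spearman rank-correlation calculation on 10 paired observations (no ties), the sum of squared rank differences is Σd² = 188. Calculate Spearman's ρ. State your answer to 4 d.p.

ρ = 1 − 6Σd² / [n(n²−1)] = 1 − 6×188 / (10×99)
  = 1 − 1128/990 = 1 − 1.13939 ≈ -0.1394

-0.1394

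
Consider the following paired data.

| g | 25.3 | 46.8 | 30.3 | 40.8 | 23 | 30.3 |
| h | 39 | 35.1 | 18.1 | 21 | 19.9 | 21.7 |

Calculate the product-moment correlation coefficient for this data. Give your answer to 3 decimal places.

0.196

n = 6, Σg = 196.5, Σh = 154.8, Σg² = 6860.15, Σh² = 4388.52, Σgh = 5149.82
nΣgh − ΣgΣh = 30898.92 − 30418.2 = 480.72
nΣg² − (Σg)² = 41160.9 − 38612.25 = 2548.65; nΣh² − (Σh)² = 26331.12 − 23963.04 = 2368.08
r = 480.72 / √(2548.65 × 2368.08) = 480.72 / 2456.7066 ≈ 0.196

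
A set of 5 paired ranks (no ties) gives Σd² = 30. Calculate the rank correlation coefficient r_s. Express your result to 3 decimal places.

-0.500

ρ = 1 − 6Σd² / [n(n²−1)] = 1 − 6×30 / (5×24)
  = 1 − 180/120 = 1 − 1.5000 ≈ -0.500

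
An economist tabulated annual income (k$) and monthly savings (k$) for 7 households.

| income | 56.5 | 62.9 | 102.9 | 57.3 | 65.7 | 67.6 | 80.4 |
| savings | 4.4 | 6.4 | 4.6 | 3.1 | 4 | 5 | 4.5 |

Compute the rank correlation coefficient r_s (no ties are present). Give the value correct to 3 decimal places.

Rank income: 1, 3, 7, 2, 4, 5, 6
Rank savings: 3, 7, 5, 1, 2, 6, 4
d = rank(income) − rank(savings): -2, -4, 2, 1, 2, -1, 2; Σd² = 34
ρ = 1 − 6Σd² / [n(n²−1)] = 1 − 6×34 / (7×48) = 1 − 204/336 ≈ 0.393

0.393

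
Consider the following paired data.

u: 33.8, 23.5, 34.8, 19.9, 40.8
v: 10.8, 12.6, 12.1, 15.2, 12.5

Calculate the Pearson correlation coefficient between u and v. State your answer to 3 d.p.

n = 5, Σu = 152.8, Σv = 63.2, Σu² = 4966.38, Σv² = 809.1, Σuv = 1894.7
nΣuv − ΣuΣv = 9473.5 − 9656.96 = -183.46
nΣu² − (Σu)² = 24831.9 − 23347.84 = 1484.06; nΣv² − (Σv)² = 4045.5 − 3994.24 = 51.26
r = -183.46 / √(1484.06 × 51.26) = -183.46 / 275.8132 ≈ -0.665

-0.665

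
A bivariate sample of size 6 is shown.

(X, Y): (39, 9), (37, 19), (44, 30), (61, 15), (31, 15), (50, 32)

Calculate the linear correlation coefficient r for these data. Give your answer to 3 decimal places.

0.235

n = 6, ΣX = 262, ΣY = 120, ΣX² = 12008, ΣY² = 2816, ΣXY = 5354
nΣXY − ΣXΣY = 32124 − 31440 = 684
nΣX² − (ΣX)² = 72048 − 68644 = 3404; nΣY² − (ΣY)² = 16896 − 14400 = 2496
r = 684 / √(3404 × 2496) = 684 / 2914.8557 ≈ 0.235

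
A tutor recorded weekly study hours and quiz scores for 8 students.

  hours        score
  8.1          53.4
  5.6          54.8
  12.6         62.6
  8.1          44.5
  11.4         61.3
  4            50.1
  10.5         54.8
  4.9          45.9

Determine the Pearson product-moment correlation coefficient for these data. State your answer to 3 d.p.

n = 8, Σx = 65.2, Σy = 427.4, Σx² = 601.56, Σy² = 23131.16, Σxy = 3588.16
nΣxy − ΣxΣy = 28705.28 − 27866.48 = 838.8
nΣx² − (Σx)² = 4812.48 − 4251.04 = 561.44; nΣy² − (Σy)² = 185049.28 − 182670.76 = 2378.52
r = 838.8 / √(561.44 × 2378.52) = 838.8 / 1155.5935 ≈ 0.726

0.726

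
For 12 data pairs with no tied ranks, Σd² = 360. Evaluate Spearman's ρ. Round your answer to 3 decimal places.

ρ = 1 − 6Σd² / [n(n²−1)] = 1 − 6×360 / (12×143)
  = 1 − 2160/1716 = 1 − 1.2587 ≈ -0.259

-0.259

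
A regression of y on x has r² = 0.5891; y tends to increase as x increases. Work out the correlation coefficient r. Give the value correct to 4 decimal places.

|r| = √0.5891 = 0.7675
The association is positive, so r = 0.7675.

0.7675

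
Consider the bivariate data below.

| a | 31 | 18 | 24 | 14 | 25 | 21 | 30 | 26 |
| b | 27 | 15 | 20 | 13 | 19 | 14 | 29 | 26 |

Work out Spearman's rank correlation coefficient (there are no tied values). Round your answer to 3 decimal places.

0.929

Rank a: 8, 2, 4, 1, 5, 3, 7, 6
Rank b: 7, 3, 5, 1, 4, 2, 8, 6
d = rank(a) − rank(b): 1, -1, -1, 0, 1, 1, -1, 0; Σd² = 6
ρ = 1 − 6Σd² / [n(n²−1)] = 1 − 6×6 / (8×63) = 1 − 36/504 ≈ 0.929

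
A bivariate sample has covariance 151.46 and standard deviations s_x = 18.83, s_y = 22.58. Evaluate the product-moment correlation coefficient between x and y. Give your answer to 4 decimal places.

0.3562

r = Cov(x,y) / (s_x · s_y) = 151.46 / (18.83 × 22.58)
  = 151.46 / 425.1814 ≈ 0.3562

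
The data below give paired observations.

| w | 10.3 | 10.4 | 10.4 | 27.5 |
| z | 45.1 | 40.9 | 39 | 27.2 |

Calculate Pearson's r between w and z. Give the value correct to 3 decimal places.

-0.945

n = 4, Σw = 58.6, Σz = 152.2, Σw² = 1078.66, Σz² = 5967.66, Σwz = 2043.49
nΣwz − ΣwΣz = 8173.96 − 8918.92 = -744.96
nΣw² − (Σw)² = 4314.64 − 3433.96 = 880.68; nΣz² − (Σz)² = 23870.64 − 23164.84 = 705.8
r = -744.96 / √(880.68 × 705.8) = -744.96 / 788.4060 ≈ -0.945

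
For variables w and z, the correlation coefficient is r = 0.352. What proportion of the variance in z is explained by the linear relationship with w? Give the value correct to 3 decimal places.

0.124

r² = (0.352)² = 0.124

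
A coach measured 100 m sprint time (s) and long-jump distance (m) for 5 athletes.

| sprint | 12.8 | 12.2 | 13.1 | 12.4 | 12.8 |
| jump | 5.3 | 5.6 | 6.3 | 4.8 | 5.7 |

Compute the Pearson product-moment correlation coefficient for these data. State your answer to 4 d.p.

n = 5, Σx = 63.3, Σy = 27.7, Σx² = 801.89, Σy² = 154.67, Σxy = 351.17
nΣxy − ΣxΣy = 1755.85 − 1753.41 = 2.44
nΣx² − (Σx)² = 4009.45 − 4006.89 = 2.56; nΣy² − (Σy)² = 773.35 − 767.29 = 6.06
r = 2.44 / √(2.56 × 6.06) = 2.44 / 3.9387 ≈ 0.6195

0.6195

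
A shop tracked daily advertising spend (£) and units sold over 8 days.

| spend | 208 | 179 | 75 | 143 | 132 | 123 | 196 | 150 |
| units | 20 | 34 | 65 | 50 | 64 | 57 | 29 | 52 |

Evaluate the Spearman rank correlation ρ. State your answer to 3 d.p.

Rank spend: 8, 6, 1, 4, 3, 2, 7, 5
Rank units: 1, 3, 8, 4, 7, 6, 2, 5
d = rank(spend) − rank(units): 7, 3, -7, 0, -4, -4, 5, 0; Σd² = 164
ρ = 1 − 6Σd² / [n(n²−1)] = 1 − 6×164 / (8×63) = 1 − 984/504 ≈ -0.952

-0.952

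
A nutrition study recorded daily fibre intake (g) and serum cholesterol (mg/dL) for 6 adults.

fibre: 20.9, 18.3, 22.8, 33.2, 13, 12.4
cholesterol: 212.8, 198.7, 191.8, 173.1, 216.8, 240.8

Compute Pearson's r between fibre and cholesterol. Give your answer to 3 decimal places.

-0.893

n = 6, Σx = 120.6, Σy = 1234, Σx² = 2716.54, Σy² = 256503.26, Σxy = 24008.01
nΣxy − ΣxΣy = 144048.06 − 148820.4 = -4772.34
nΣx² − (Σx)² = 16299.24 − 14544.36 = 1754.88; nΣy² − (Σy)² = 1539019.56 − 1522756 = 16263.56
r = -4772.34 / √(1754.88 × 16263.56) = -4772.34 / 5342.3400 ≈ -0.893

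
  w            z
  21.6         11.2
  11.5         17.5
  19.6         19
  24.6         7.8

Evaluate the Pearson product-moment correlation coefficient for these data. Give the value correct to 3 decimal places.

n = 4, Σw = 77.3, Σz = 55.5, Σw² = 1588.13, Σz² = 853.53, Σwz = 1007.45
nΣwz − ΣwΣz = 4029.8 − 4290.15 = -260.35
nΣw² − (Σw)² = 6352.52 − 5975.29 = 377.23; nΣz² − (Σz)² = 3414.12 − 3080.25 = 333.87
r = -260.35 / √(377.23 × 333.87) = -260.35 / 354.8884 ≈ -0.734

-0.734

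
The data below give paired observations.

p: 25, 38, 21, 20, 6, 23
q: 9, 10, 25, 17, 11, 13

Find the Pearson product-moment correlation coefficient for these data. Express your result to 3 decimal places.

n = 6, Σp = 133, Σq = 85, Σp² = 3475, Σq² = 1385, Σpq = 1835
nΣpq − ΣpΣq = 11010 − 11305 = -295
nΣp² − (Σp)² = 20850 − 17689 = 3161; nΣq² − (Σq)² = 8310 − 7225 = 1085
r = -295 / √(3161 × 1085) = -295 / 1851.9409 ≈ -0.159

-0.159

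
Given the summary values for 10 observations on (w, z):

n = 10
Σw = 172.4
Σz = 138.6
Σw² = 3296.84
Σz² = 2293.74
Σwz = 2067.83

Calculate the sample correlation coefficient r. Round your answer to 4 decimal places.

r = (nΣwz − ΣwΣz) / √[(nΣw² − (Σw)²)(nΣz² − (Σz)²)]
Numerator: 10×2067.83 − 172.4×138.6 = -3216.34
Denominator: √[(32968.4 − 29721.76)(22937.4 − 19209.96)] = √[3246.64 × 3727.44] = 3478.7434
r = -3216.34 / 3478.7434 ≈ -0.9246

-0.9246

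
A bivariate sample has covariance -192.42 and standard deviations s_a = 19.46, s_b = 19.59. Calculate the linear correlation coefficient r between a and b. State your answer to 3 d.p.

-0.505

r = Cov(a,b) / (s_a · s_b) = -192.42 / (19.46 × 19.59)
  = -192.42 / 381.2214 ≈ -0.505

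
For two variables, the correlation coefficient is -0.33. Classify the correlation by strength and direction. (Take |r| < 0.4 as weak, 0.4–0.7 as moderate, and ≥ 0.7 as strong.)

weak negative

r = -0.33 < 0 so the relationship is negative.
|r| = 0.33, which falls in the weak range.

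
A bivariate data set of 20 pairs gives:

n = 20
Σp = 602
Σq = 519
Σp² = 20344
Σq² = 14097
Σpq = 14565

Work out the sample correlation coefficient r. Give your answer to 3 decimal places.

r = (nΣpq − ΣpΣq) / √[(nΣp² − (Σp)²)(nΣq² − (Σq)²)]
Numerator: 20×14565 − 602×519 = -21138
Denominator: √[(406880 − 362404)(281940 − 269361)] = √[44476 × 12579] = 23652.9830
r = -21138 / 23652.9830 ≈ -0.894

-0.894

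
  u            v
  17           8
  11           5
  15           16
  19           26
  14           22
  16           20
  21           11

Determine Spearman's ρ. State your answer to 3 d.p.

Rank u: 5, 1, 3, 6, 2, 4, 7
Rank v: 2, 1, 4, 7, 6, 5, 3
d = rank(u) − rank(v): 3, 0, -1, -1, -4, -1, 4; Σd² = 44
ρ = 1 − 6Σd² / [n(n²−1)] = 1 − 6×44 / (7×48) = 1 − 264/336 ≈ 0.214

0.214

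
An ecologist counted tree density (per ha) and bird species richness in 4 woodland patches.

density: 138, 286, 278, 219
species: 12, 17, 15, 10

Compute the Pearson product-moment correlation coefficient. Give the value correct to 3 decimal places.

n = 4, Σx = 921, Σy = 54, Σx² = 226085, Σy² = 758, Σxy = 12878
nΣxy − ΣxΣy = 51512 − 49734 = 1778
nΣx² − (Σx)² = 904340 − 848241 = 56099; nΣy² − (Σy)² = 3032 − 2916 = 116
r = 1778 / √(56099 × 116) = 1778 / 2550.9771 ≈ 0.697

0.697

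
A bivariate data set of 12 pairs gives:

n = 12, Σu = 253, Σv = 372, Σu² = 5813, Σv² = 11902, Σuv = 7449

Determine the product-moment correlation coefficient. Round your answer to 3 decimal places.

r = (nΣuv − ΣuΣv) / √[(nΣu² − (Σu)²)(nΣv² − (Σv)²)]
Numerator: 12×7449 − 253×372 = -4728
Denominator: √[(69756 − 64009)(142824 − 138384)] = √[5747 × 4440] = 5051.4038
r = -4728 / 5051.4038 ≈ -0.936

-0.936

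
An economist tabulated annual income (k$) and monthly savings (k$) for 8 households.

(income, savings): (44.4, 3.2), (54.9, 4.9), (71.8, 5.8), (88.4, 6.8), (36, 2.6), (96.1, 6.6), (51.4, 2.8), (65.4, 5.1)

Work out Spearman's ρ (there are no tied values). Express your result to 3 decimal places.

Rank income: 2, 4, 6, 7, 1, 8, 3, 5
Rank savings: 3, 4, 6, 8, 1, 7, 2, 5
d = rank(income) − rank(savings): -1, 0, 0, -1, 0, 1, 1, 0; Σd² = 4
ρ = 1 − 6Σd² / [n(n²−1)] = 1 − 6×4 / (8×63) = 1 − 24/504 ≈ 0.952

0.952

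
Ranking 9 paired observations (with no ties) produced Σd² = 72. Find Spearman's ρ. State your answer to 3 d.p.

0.400

ρ = 1 − 6Σd² / [n(n²−1)] = 1 − 6×72 / (9×80)
  = 1 − 432/720 = 1 − 0.6000 ≈ 0.400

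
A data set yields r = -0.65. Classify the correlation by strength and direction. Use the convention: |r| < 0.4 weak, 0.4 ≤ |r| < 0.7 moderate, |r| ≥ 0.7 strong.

r = -0.65 < 0 so the relationship is negative.
|r| = 0.65, which falls in the moderate range.

moderate negative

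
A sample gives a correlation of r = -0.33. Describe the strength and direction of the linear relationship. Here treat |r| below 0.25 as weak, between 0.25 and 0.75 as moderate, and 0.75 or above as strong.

r = -0.33 < 0 so the relationship is negative.
|r| = 0.33, which falls in the moderate range.

moderate negative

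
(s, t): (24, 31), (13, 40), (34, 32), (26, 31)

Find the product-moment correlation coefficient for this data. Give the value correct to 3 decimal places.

n = 4, Σs = 97, Σt = 134, Σs² = 2577, Σt² = 4546, Σst = 3158
nΣst − ΣsΣt = 12632 − 12998 = -366
nΣs² − (Σs)² = 10308 − 9409 = 899; nΣt² − (Σt)² = 18184 − 17956 = 228
r = -366 / √(899 × 228) = -366 / 452.7383 ≈ -0.808

-0.808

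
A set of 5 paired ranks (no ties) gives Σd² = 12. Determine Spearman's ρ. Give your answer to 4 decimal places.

ρ = 1 − 6Σd² / [n(n²−1)] = 1 − 6×12 / (5×24)
  = 1 − 72/120 = 1 − 0.60000 ≈ 0.4000

0.4000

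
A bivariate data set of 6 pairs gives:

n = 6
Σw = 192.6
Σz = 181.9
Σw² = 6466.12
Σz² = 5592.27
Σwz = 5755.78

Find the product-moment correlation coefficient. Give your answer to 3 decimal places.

-0.561

r = (nΣwz − ΣwΣz) / √[(nΣw² − (Σw)²)(nΣz² − (Σz)²)]
Numerator: 6×5755.78 − 192.6×181.9 = -499.26
Denominator: √[(38796.72 − 37094.76)(33553.62 − 33087.61)] = √[1701.96 × 466.01] = 890.5787
r = -499.26 / 890.5787 ≈ -0.561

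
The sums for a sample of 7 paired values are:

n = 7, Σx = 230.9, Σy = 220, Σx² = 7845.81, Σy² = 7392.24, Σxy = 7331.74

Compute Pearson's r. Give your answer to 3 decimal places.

r = (nΣxy − ΣxΣy) / √[(nΣx² − (Σx)²)(nΣy² − (Σy)²)]
Numerator: 7×7331.74 − 230.9×220 = 524.18
Denominator: √[(54920.67 − 53314.81)(51745.68 − 48400)] = √[1605.86 × 3345.68] = 2317.9072
r = 524.18 / 2317.9072 ≈ 0.226

0.226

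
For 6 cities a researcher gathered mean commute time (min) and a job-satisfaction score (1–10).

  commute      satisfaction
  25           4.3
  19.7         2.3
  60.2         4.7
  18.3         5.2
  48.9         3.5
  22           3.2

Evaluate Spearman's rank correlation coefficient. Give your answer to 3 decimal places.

Rank commute: 4, 2, 6, 1, 5, 3
Rank satisfaction: 4, 1, 5, 6, 3, 2
d = rank(commute) − rank(satisfaction): 0, 1, 1, -5, 2, 1; Σd² = 32
ρ = 1 − 6Σd² / [n(n²−1)] = 1 − 6×32 / (6×35) = 1 − 192/210 ≈ 0.086

0.086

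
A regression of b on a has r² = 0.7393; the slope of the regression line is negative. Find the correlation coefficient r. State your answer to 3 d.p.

-0.860

|r| = √0.7393 = 0.860
The association is negative, so r = −0.860.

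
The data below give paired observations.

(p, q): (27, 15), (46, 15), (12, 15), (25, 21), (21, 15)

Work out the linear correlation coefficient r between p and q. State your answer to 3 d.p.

-0.054

n = 5, Σp = 131, Σq = 81, Σp² = 4055, Σq² = 1341, Σpq = 2115
nΣpq − ΣpΣq = 10575 − 10611 = -36
nΣp² − (Σp)² = 20275 − 17161 = 3114; nΣq² − (Σq)² = 6705 − 6561 = 144
r = -36 / √(3114 × 144) = -36 / 669.6387 ≈ -0.054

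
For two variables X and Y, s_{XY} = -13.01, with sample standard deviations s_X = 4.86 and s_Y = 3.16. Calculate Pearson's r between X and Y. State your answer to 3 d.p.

r = Cov(X,Y) / (s_X · s_Y) = -13.01 / (4.86 × 3.16)
  = -13.01 / 15.3576 ≈ -0.847

-0.847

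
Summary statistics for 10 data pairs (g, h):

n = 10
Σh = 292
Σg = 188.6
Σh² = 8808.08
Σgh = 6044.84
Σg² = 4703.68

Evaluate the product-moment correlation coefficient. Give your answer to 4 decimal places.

r = (nΣgh − ΣgΣh) / √[(nΣg² − (Σg)²)(nΣh² − (Σh)²)]
Numerator: 10×6044.84 − 188.6×292 = 5377.2
Denominator: √[(47036.8 − 35569.96)(88080.8 − 85264)] = √[11466.84 × 2816.8] = 5683.2909
r = 5377.2 / 5683.2909 ≈ 0.9461

0.9461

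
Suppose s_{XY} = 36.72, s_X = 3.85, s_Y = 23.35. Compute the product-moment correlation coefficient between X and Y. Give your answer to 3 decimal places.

r = Cov(X,Y) / (s_X · s_Y) = 36.72 / (3.85 × 23.35)
  = 36.72 / 89.8975 ≈ 0.408

0.408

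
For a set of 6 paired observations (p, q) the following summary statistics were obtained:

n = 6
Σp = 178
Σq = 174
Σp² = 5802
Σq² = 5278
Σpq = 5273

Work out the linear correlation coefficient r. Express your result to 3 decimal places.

r = (nΣpq − ΣpΣq) / √[(nΣp² − (Σp)²)(nΣq² − (Σq)²)]
Numerator: 6×5273 − 178×174 = 666
Denominator: √[(34812 − 31684)(31668 − 30276)] = √[3128 × 1392] = 2086.6662
r = 666 / 2086.6662 ≈ 0.319

0.319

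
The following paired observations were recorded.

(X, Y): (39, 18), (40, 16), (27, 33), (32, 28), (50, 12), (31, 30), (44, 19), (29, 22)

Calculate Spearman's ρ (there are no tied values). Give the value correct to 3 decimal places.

Rank X: 5, 6, 1, 4, 8, 3, 7, 2
Rank Y: 3, 2, 8, 6, 1, 7, 4, 5
d = rank(X) − rank(Y): 2, 4, -7, -2, 7, -4, 3, -3; Σd² = 156
ρ = 1 − 6Σd² / [n(n²−1)] = 1 − 6×156 / (8×63) = 1 − 936/504 ≈ -0.857

-0.857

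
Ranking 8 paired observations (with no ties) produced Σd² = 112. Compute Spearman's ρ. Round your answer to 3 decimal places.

ρ = 1 − 6Σd² / [n(n²−1)] = 1 − 6×112 / (8×63)
  = 1 − 672/504 = 1 − 1.3333 ≈ -0.333

-0.333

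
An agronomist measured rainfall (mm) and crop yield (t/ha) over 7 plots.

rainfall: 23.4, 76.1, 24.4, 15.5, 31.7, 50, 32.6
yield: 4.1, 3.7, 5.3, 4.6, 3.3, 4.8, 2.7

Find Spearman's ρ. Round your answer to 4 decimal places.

Rank rainfall: 2, 7, 3, 1, 4, 6, 5
Rank yield: 4, 3, 7, 5, 2, 6, 1
d = rank(rainfall) − rank(yield): -2, 4, -4, -4, 2, 0, 4; Σd² = 72
ρ = 1 − 6Σd² / [n(n²−1)] = 1 − 6×72 / (7×48) = 1 − 432/336 ≈ -0.2857

-0.2857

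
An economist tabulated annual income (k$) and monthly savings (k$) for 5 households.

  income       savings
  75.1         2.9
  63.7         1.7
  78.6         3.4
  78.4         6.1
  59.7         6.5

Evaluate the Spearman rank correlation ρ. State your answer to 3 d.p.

-0.100

Rank income: 3, 2, 5, 4, 1
Rank savings: 2, 1, 3, 4, 5
d = rank(income) − rank(savings): 1, 1, 2, 0, -4; Σd² = 22
ρ = 1 − 6Σd² / [n(n²−1)] = 1 − 6×22 / (5×24) = 1 − 132/120 ≈ -0.100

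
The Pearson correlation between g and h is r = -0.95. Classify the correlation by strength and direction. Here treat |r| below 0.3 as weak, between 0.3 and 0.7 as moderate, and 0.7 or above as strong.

strong negative

r = -0.95 < 0 so the relationship is negative.
|r| = 0.95, which falls in the strong range.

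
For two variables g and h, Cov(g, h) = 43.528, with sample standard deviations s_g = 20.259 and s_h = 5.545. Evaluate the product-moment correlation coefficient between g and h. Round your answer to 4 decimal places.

0.3875

r = Cov(g,h) / (s_g · s_h) = 43.528 / (20.259 × 5.545)
  = 43.528 / 112.3362 ≈ 0.3875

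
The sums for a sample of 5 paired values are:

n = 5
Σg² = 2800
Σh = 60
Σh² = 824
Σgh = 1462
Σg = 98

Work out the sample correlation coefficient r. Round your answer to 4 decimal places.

r = (nΣgh − ΣgΣh) / √[(nΣg² − (Σg)²)(nΣh² − (Σh)²)]
Numerator: 5×1462 − 98×60 = 1430
Denominator: √[(14000 − 9604)(4120 − 3600)] = √[4396 × 520] = 1511.9259
r = 1430 / 1511.9259 ≈ 0.9458

0.9458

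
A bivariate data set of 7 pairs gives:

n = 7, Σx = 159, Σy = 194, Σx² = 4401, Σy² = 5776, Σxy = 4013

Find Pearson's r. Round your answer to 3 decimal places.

-0.701

r = (nΣxy − ΣxΣy) / √[(nΣx² − (Σx)²)(nΣy² − (Σy)²)]
Numerator: 7×4013 − 159×194 = -2755
Denominator: √[(30807 − 25281)(40432 − 37636)] = √[5526 × 2796] = 3930.7373
r = -2755 / 3930.7373 ≈ -0.701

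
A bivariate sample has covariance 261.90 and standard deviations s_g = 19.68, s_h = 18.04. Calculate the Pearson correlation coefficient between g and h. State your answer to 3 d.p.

r = Cov(g,h) / (s_g · s_h) = 261.90 / (19.68 × 18.04)
  = 261.90 / 355.0272 ≈ 0.738

0.738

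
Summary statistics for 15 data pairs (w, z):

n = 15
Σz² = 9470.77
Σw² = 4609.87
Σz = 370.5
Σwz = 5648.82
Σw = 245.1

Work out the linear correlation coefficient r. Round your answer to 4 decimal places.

r = (nΣwz − ΣwΣz) / √[(nΣw² − (Σw)²)(nΣz² − (Σz)²)]
Numerator: 15×5648.82 − 245.1×370.5 = -6077.25
Denominator: √[(69148.05 − 60074.01)(142061.55 − 137270.25)] = √[9074.04 × 4791.3] = 6593.6673
r = -6077.25 / 6593.6673 ≈ -0.9217

-0.9217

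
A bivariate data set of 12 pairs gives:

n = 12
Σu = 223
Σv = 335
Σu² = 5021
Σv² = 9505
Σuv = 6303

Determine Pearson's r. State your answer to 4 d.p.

r = (nΣuv − ΣuΣv) / √[(nΣu² − (Σu)²)(nΣv² − (Σv)²)]
Numerator: 12×6303 − 223×335 = 931
Denominator: √[(60252 − 49729)(114060 − 112225)] = √[10523 × 1835] = 4394.2809
r = 931 / 4394.2809 ≈ 0.2119

0.2119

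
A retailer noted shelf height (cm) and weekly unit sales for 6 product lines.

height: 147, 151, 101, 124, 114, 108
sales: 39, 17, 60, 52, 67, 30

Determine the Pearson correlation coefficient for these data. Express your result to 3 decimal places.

-0.620

n = 6, Σx = 745, Σy = 265, Σx² = 94647, Σy² = 13503, Σxy = 31686
nΣxy − ΣxΣy = 190116 − 197425 = -7309
nΣx² − (Σx)² = 567882 − 555025 = 12857; nΣy² − (Σy)² = 81018 − 70225 = 10793
r = -7309 / √(12857 × 10793) = -7309 / 11779.8812 ≈ -0.620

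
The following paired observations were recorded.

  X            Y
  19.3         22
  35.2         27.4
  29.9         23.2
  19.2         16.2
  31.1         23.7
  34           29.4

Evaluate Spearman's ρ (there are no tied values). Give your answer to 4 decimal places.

0.9429

Rank X: 2, 6, 3, 1, 4, 5
Rank Y: 2, 5, 3, 1, 4, 6
d = rank(X) − rank(Y): 0, 1, 0, 0, 0, -1; Σd² = 2
ρ = 1 − 6Σd² / [n(n²−1)] = 1 − 6×2 / (6×35) = 1 − 12/210 ≈ 0.9429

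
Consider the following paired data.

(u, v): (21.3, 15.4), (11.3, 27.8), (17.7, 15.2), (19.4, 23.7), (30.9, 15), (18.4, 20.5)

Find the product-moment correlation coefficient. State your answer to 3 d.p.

-0.706

n = 6, Σu = 119, Σv = 117.6, Σu² = 2564.4, Σv² = 2447.98, Σuv = 2211.68
nΣuv − ΣuΣv = 13270.08 − 13994.4 = -724.32
nΣu² − (Σu)² = 15386.4 − 14161 = 1225.4; nΣv² − (Σv)² = 14687.88 − 13829.76 = 858.12
r = -724.32 / √(1225.4 × 858.12) = -724.32 / 1025.4464 ≈ -0.706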